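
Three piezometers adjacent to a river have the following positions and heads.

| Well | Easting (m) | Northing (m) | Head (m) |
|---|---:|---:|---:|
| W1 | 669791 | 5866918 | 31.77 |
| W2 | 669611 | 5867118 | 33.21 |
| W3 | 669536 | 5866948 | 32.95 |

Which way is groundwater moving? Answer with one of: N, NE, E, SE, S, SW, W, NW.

With h = a·x + b·y + c and W1 as origin, the differences give:
  (-180)·a + 200·b = +1.44
  (-255)·a + 30·b = +1.18
Eliminate b (×30 and ×200, subtract): 45600·a = -192.800 → a = ∂h/∂x = -0.004228
Back-substitute: b = ∂h/∂y = +0.003395.
Flow = −∇h = (+0.004228 east, -0.003395 north), which points southeast.

SE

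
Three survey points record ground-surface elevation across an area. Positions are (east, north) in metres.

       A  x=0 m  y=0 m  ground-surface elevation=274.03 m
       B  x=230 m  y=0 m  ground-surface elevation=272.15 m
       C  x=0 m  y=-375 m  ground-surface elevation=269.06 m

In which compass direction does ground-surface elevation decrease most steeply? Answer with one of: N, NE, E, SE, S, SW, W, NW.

∂z/∂x = (272.15 − 274.03) / (230 − 0) = -0.008174
∂z/∂y = (269.06 − 274.03) / (-375 − 0) = +0.01325
Steepest decrease is along −∇f = (+0.008174 E, -0.01325 N) → southeast.

SE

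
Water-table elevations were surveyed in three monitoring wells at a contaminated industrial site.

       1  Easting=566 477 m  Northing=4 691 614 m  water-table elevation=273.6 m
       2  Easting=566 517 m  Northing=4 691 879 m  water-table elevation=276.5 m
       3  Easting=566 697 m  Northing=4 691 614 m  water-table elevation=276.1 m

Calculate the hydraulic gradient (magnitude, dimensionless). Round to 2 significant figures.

Three-point gradient (reference 1): Δ to 2 = (40, 265, +2.9), Δ to 3 = (220, 0, +2.5).
∂h/∂x = +0.01136, ∂h/∂y = +0.009228 (det = -58300).
|∇h| = √(0.01136² + 0.009228²) = 0.01464

0.015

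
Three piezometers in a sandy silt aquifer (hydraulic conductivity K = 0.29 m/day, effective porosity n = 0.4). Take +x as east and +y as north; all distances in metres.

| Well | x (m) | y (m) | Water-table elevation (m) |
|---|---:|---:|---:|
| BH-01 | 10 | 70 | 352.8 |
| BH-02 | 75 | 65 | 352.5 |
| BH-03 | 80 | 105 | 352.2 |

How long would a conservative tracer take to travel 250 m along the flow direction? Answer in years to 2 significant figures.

Taking BH-01 as reference: BH-02−BH-01 = (65, -5, -0.3); BH-03−BH-01 = (70, 35, -0.6).
Determinant of the coordinate differences = 65·35 − 70·(-5) = 2625.
∂h/∂x = [(-0.3)·35 − (-0.6)·(-5)] / 2625 = -0.005143
∂h/∂y = [65·(-0.6) − 70·(-0.3)] / 2625 = -0.006857
|∇h| = √(-0.005143² + -0.006857²) = 0.008571
Seepage velocity v = K·i/n = 0.29 × 0.008571 / 0.4 = 0.006214 m/day.
t = 250 / 0.006214 = 4.023e+04 days = 110 years.

110 years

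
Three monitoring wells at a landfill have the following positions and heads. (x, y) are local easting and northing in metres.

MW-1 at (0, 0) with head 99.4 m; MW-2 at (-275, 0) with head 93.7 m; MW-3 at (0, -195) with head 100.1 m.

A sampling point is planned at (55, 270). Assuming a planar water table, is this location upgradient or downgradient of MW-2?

upgradient

∂h/∂x = (93.7 − 99.4) / (-275 − 0) = +0.02073
∂h/∂y = (100.1 − 99.4) / (-195 − 0) = -0.003590
Head at (55, 270) = 99.4 + (+0.02073)·(55) + (-0.003590)·(270) = 99.57 m.
That is higher than the 93.7 m at MW-2, so the point is upgradient.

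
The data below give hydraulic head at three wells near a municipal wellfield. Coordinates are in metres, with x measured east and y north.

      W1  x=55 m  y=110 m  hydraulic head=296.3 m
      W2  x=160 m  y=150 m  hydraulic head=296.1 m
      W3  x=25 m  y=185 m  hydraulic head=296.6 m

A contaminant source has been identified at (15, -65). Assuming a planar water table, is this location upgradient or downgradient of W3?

downgradient

Taking W1 as reference: W2−W1 = (105, 40, -0.2); W3−W1 = (-30, 75, +0.3).
Determinant of the coordinate differences = 105·75 − (-30)·40 = 9075.
∂h/∂x = [(-0.2)·75 − (+0.3)·40] / 9075 = -0.002975
∂h/∂y = [105·(+0.3) − (-30)·(-0.2)] / 9075 = +0.002810
Head at (15, -65) = 296.3 + (-0.002975)·(-40) + (+0.002810)·(-175) = 295.93 m.
That is lower than the 296.6 m at W3, so the point is downgradient.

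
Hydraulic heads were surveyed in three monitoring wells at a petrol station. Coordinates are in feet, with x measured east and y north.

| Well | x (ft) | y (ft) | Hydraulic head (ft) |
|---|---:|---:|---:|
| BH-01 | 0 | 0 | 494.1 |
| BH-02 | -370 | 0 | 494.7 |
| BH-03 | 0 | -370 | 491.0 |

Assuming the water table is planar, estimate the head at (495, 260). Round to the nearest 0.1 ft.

∂h/∂x = (494.7 − 494.1) / (-370 − 0) = -0.001622
∂h/∂y = (491.0 − 494.1) / (-370 − 0) = +0.008378
h(495, 260) = 494.1 + (-0.001622)·(495) + (+0.008378)·(260) = 494.1 -0.803 +2.178 = 495.476 ft.

495.5 ft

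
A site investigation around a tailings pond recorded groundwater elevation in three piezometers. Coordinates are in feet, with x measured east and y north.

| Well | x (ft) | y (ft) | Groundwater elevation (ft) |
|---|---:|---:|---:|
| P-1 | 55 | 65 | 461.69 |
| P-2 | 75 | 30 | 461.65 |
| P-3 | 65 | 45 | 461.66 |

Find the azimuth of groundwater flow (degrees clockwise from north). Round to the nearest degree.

With h = a·x + b·y + c and P-1 as origin, the differences give:
  20·a + (-35)·b = -0.04
  10·a + (-20)·b = -0.03
Eliminate b (×(-20) and ×(-35), subtract): -50·a = -0.250 → a = ∂h/∂x = +0.005000
Back-substitute: b = ∂h/∂y = +0.004000.
Flow direction (−∇h) has components (-0.005000 E, -0.004000 N).
Azimuth = atan2(E, N) = atan2(-0.005000, -0.004000) = 231.3° ≈ 231°.

231°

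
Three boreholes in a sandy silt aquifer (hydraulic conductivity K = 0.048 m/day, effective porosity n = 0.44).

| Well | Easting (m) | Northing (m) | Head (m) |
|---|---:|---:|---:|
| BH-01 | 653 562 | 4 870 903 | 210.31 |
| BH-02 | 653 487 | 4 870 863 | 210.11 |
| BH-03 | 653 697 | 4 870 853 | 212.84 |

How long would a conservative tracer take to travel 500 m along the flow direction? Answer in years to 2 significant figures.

Differences from BH-01: to BH-02 (Δx, Δy, Δh) = (-75, -40, -0.20); to BH-03 = (135, -50, +2.53).
Solve a·Δx + b·Δy = Δh: det = (-75)·(-50) − 135·(-40) = 9150.
∂h/∂x = [(-0.20)·(-50) − (+2.53)·(-40)] / 9150 = +0.01215
∂h/∂y = [(-75)·(+2.53) − 135·(-0.20)] / 9150 = -0.01779
|∇h| = √(0.01215² + -0.01779²) = 0.02154
Seepage velocity v = K·i/n = 0.048 × 0.02154 / 0.44 = 0.00235 m/day.
t = 500 / 0.00235 = 2.128e+05 days = 583 years.

580 years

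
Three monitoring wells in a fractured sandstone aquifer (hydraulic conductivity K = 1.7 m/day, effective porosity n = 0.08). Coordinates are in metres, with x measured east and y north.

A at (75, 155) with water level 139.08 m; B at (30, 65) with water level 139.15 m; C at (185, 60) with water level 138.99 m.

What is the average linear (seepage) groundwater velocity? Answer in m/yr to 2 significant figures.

Taking A as reference: B−A = (-45, -90, +0.07); C−A = (110, -95, -0.09).
Solve a·Δx + b·Δy = Δh: det = (-45)·(-95) − 110·(-90) = 14175.
∂h/∂x = [(+0.07)·(-95) − (-0.09)·(-90)] / 14175 = -0.001041
∂h/∂y = [(-45)·(-0.09) − 110·(+0.07)] / 14175 = -0.0002575
|∇h| = √(-0.001041² + -0.0002575²) = 0.001072
Seepage velocity v = K·i/n = 1.7 × 0.001072 / 0.08 = 0.02278 m/day = 8.32 m/yr.

8.3 m/yr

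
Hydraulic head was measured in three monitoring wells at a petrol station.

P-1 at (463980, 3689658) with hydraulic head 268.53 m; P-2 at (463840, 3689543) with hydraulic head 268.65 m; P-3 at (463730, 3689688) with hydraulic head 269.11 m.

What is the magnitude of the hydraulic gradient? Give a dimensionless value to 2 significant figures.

0.0026

Taking P-1 as reference: P-2−P-1 = (-140, -115, +0.12); P-3−P-1 = (-250, 30, +0.58).
Determinant of the coordinate differences = (-140)·30 − (-250)·(-115) = -32950.
∂h/∂x = [(+0.12)·30 − (+0.58)·(-115)] / -32950 = -0.002134
∂h/∂y = [(-140)·(+0.58) − (-250)·(+0.12)] / -32950 = +0.001554
|∇h| = √(-0.002134² + 0.001554²) = 0.00264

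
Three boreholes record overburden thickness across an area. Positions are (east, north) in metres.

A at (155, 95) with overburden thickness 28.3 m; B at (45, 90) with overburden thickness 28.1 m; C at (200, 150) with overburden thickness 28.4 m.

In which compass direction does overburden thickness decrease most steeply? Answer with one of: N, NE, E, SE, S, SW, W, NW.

Differences from A: to B (Δx, Δy, Δh) = (-110, -5, -0.2); to C = (45, 55, +0.1).
Determinant of the coordinate differences = (-110)·55 − 45·(-5) = -5825.
∂d/∂x = [(-0.2)·55 − (+0.1)·(-5)] / -5825 = +0.001803
∂d/∂y = [(-110)·(+0.1) − 45·(-0.2)] / -5825 = +0.0003433
Steepest decrease is along −∇f = (-0.001803 E, -0.0003433 N) → west.

W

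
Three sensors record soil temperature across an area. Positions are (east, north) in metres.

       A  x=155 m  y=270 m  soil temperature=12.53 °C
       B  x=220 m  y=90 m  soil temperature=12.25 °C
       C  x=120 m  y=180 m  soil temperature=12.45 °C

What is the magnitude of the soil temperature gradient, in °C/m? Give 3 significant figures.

0.00152 °C/m

Three-point gradient (reference A): Δ to B = (65, -180, -0.28), Δ to C = (-35, -90, -0.08).
∂T/∂x = -0.0008889, ∂T/∂y = +0.001235 (det = -12150).
|∇f| = √(-0.0008889² + 0.001235²) = 0.001522 °C/m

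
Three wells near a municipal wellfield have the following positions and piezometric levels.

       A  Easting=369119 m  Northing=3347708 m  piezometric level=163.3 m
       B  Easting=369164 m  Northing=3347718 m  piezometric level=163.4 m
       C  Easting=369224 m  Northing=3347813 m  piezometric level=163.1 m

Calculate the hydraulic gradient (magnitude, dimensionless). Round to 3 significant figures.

0.00630

Differences from A: to B (Δx, Δy, Δh) = (45, 10, +0.1); to C = (105, 105, -0.2).
Solve a·Δx + b·Δy = Δh: det = 45·105 − 105·10 = 3675.
∂h/∂x = [(+0.1)·105 − (-0.2)·10] / 3675 = +0.003401
∂h/∂y = [45·(-0.2) − 105·(+0.1)] / 3675 = -0.005306
|∇h| = √(0.003401² + -0.005306²) = 0.006302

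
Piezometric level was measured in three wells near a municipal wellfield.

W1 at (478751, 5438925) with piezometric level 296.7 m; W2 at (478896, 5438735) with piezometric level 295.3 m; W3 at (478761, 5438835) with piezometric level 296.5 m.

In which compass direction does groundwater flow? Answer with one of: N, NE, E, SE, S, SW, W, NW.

E

With h = a·x + b·y + c and W1 as origin, the differences give:
  145·a + (-190)·b = -1.4
  10·a + (-90)·b = -0.2
Eliminate b (×(-90) and ×(-190), subtract): -11150·a = 88.00 → a = ∂h/∂x = -0.007892
Back-substitute: b = ∂h/∂y = +0.001345.
Flow = −∇h = (+0.007892 east, -0.001345 north), which points east.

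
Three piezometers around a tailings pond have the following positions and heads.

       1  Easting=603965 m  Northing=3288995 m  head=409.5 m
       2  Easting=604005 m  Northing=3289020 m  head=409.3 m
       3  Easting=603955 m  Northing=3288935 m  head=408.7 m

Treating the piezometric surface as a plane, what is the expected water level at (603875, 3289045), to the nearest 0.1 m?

Differences from 1: to 2 (Δx, Δy, Δh) = (40, 25, -0.2); to 3 = (-10, -60, -0.8).
Determinant of the coordinate differences = 40·(-60) − (-10)·25 = -2150.
∂h/∂x = [(-0.2)·(-60) − (-0.8)·25] / -2150 = -0.01488
∂h/∂y = [40·(-0.8) − (-10)·(-0.2)] / -2150 = +0.01581
h(603875, 3289045) = 409.5 + (-0.01488)·(-90) + (+0.01581)·(50) = 409.5 +1.340 +0.791 = 411.630 m.

411.6 m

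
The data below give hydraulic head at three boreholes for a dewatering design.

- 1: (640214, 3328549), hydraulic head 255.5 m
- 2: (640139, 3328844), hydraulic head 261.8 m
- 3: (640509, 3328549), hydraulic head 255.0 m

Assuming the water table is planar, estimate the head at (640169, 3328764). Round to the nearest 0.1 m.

260.1 m

Differences from 1: to 2 (Δx, Δy, Δh) = (-75, 295, +6.3); to 3 = (295, 0, -0.5).
Solve a·Δx + b·Δy = Δh: det = (-75)·0 − 295·295 = -87025.
∂h/∂x = [(+6.3)·0 − (-0.5)·295] / -87025 = -0.001695
∂h/∂y = [(-75)·(-0.5) − 295·(+6.3)] / -87025 = +0.02093
h(640169, 3328764) = 255.5 + (-0.001695)·(-45) + (+0.02093)·(215) = 255.5 +0.076 +4.499 = 260.075 m.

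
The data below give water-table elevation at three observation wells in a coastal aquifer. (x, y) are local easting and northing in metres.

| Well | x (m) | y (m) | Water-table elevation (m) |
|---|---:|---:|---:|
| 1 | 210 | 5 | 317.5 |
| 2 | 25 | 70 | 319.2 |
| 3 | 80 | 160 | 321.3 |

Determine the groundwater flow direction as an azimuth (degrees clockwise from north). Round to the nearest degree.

Differences from 1: to 2 (Δx, Δy, Δh) = (-185, 65, +1.7); to 3 = (-130, 155, +3.8).
Solve a·Δx + b·Δy = Δh: det = (-185)·155 − (-130)·65 = -20225.
∂h/∂x = [(+1.7)·155 − (+3.8)·65] / -20225 = -0.0008158
∂h/∂y = [(-185)·(+3.8) − (-130)·(+1.7)] / -20225 = +0.02383
Flow direction (−∇h) has components (+0.0008158 E, -0.02383 N).
Azimuth = atan2(E, N) = atan2(+0.0008158, -0.02383) = 178.0° ≈ 178°.

178°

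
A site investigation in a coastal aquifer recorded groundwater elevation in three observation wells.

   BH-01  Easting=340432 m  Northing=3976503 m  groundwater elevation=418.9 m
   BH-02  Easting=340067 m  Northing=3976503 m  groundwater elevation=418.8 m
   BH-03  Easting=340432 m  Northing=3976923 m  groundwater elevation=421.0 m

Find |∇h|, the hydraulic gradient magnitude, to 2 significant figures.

∂h/∂x = (418.8 − 418.9) / (340067 − 340432) = +0.0002740
∂h/∂y = (421.0 − 418.9) / (3976923 − 3976503) = +0.005000
|∇h| = √(0.0002740² + 0.005000²) = 0.005008

0.0050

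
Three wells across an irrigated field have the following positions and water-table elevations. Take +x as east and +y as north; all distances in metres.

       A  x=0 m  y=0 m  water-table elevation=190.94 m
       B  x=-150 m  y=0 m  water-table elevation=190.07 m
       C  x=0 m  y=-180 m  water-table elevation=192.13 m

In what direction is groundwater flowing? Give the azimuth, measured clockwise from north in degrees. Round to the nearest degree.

∂h/∂x = (190.07 − 190.94) / (-150 − 0) = +0.005800
∂h/∂y = (192.13 − 190.94) / (-180 − 0) = -0.006611
Flow direction (−∇h) has components (-0.005800 E, +0.006611 N).
Azimuth = atan2(E, N) = atan2(-0.005800, +0.006611) = 318.7° ≈ 319°.

319°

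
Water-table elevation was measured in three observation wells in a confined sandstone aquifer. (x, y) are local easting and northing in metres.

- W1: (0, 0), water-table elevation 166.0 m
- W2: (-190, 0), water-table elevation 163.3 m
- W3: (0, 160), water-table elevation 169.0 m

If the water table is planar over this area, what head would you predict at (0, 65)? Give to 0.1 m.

167.2 m

∂h/∂x = (163.3 − 166.0) / (-190 − 0) = +0.01421
∂h/∂y = (169.0 − 166.0) / (160 − 0) = +0.01875
h(0, 65) = 166.0 + (+0.01421)·(0) + (+0.01875)·(65) = 166.0 +0.000 +1.219 = 167.219 m.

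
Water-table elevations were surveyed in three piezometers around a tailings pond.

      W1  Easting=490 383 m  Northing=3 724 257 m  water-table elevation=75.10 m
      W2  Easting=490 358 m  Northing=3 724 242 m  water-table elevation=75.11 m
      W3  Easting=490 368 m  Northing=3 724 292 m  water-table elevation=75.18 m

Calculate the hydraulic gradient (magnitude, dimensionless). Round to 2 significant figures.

Taking W1 as reference: W2−W1 = (-25, -15, +0.01); W3−W1 = (-15, 35, +0.08).
Determinant of the coordinate differences = (-25)·35 − (-15)·(-15) = -1100.
∂h/∂x = [(+0.01)·35 − (+0.08)·(-15)] / -1100 = -0.001409
∂h/∂y = [(-25)·(+0.08) − (-15)·(+0.01)] / -1100 = +0.001682
|∇h| = √(-0.001409² + 0.001682²) = 0.002194

0.0022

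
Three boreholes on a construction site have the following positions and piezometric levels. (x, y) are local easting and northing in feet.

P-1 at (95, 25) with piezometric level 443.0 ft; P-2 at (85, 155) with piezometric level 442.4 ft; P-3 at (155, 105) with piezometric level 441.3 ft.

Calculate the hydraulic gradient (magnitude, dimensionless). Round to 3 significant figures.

0.0210

With h = a·x + b·y + c and P-1 as origin, the differences give:
  (-10)·a + 130·b = -0.6
  60·a + 80·b = -1.7
Eliminate b (×80 and ×130, subtract): -8600·a = 173.00 → a = ∂h/∂x = -0.02012
Back-substitute: b = ∂h/∂y = -0.006163.
|∇h| = √(-0.02012² + -0.006163²) = 0.02104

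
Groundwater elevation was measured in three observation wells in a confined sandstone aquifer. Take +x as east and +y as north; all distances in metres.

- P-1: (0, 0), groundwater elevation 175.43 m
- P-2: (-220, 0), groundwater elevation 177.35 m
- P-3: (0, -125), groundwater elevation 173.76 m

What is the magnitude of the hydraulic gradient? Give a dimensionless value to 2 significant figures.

0.016

∂h/∂x = (177.35 − 175.43) / (-220 − 0) = -0.008727
∂h/∂y = (173.76 − 175.43) / (-125 − 0) = +0.01336
|∇h| = √(-0.008727² + 0.01336²) = 0.01596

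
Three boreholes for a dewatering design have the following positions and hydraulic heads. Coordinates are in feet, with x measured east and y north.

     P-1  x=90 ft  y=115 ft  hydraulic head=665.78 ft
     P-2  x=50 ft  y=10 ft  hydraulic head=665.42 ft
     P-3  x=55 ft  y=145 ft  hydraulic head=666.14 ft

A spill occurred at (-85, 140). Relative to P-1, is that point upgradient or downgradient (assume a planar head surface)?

Taking P-1 as reference: P-2−P-1 = (-40, -105, -0.36); P-3−P-1 = (-35, 30, +0.36).
Solve a·Δx + b·Δy = Δh: det = (-40)·30 − (-35)·(-105) = -4875.
∂h/∂x = [(-0.36)·30 − (+0.36)·(-105)] / -4875 = -0.005538
∂h/∂y = [(-40)·(+0.36) − (-35)·(-0.36)] / -4875 = +0.005538
Head at (-85, 140) = 665.78 + (-0.005538)·(-175) + (+0.005538)·(25) = 666.89 ft.
That is higher than the 665.78 ft at P-1, so the point is upgradient.

upgradient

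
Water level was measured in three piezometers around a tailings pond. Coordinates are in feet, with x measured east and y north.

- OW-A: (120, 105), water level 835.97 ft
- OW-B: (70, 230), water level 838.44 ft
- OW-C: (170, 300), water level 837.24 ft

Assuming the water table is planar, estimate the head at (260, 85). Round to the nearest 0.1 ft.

832.9 ft

Three-point gradient (reference OW-A): Δ to OW-B = (-50, 125, +2.47), Δ to OW-C = (50, 195, +1.27).
∂h/∂x = -0.02018, ∂h/∂y = +0.01169 (det = -16000).
h(260, 85) = 835.97 + (-0.02018)·(140) + (+0.01169)·(-20) = 835.97 -2.825 -0.234 = 832.911 ft.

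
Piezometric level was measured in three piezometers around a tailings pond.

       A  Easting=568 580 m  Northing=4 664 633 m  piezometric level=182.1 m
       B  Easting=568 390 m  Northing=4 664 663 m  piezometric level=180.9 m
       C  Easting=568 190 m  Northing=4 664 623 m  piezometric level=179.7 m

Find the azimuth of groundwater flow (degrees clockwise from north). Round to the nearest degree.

278°

Differences from A: to B (Δx, Δy, Δh) = (-190, 30, -1.2); to C = (-390, -10, -2.4).
Determinant of the coordinate differences = (-190)·(-10) − (-390)·30 = 13600.
∂h/∂x = [(-1.2)·(-10) − (-2.4)·30] / 13600 = +0.006176
∂h/∂y = [(-190)·(-2.4) − (-390)·(-1.2)] / 13600 = -0.0008824
Flow direction (−∇h) has components (-0.006176 E, +0.0008824 N).
Azimuth = atan2(E, N) = atan2(-0.006176, +0.0008824) = 278.1° ≈ 278°.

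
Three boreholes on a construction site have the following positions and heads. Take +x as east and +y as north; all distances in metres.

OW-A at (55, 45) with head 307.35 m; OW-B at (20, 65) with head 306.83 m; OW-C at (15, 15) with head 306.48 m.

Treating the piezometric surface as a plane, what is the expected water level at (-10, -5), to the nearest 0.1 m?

305.9 m

With h = a·x + b·y + c and OW-A as origin, the differences give:
  (-35)·a + 20·b = -0.52
  (-40)·a + (-30)·b = -0.87
Eliminate b (×(-30) and ×20, subtract): 1850·a = 33.000 → a = ∂h/∂x = +0.01784
Back-substitute: b = ∂h/∂y = +0.005216.
h(-10, -5) = 307.35 + (+0.01784)·(-65) + (+0.005216)·(-50) = 307.35 -1.159 -0.261 = 305.930 m.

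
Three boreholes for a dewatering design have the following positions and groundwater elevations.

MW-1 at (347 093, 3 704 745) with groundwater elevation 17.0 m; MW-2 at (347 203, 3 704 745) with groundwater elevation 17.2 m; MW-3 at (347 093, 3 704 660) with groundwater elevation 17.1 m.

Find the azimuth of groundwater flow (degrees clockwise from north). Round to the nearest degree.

303°

∂h/∂x = (17.2 − 17.0) / (347203 − 347093) = +0.001818
∂h/∂y = (17.1 − 17.0) / (3704660 − 3704745) = -0.001176
Flow direction (−∇h) has components (-0.001818 E, +0.001176 N).
Azimuth = atan2(E, N) = atan2(-0.001818, +0.001176) = 302.9° ≈ 303°.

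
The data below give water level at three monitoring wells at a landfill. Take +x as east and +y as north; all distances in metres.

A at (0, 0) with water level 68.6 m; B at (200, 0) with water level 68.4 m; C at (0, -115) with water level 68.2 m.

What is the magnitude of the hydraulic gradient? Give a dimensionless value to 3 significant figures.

0.00362

∂h/∂x = (68.4 − 68.6) / (200 − 0) = -0.0010000
∂h/∂y = (68.2 − 68.6) / (-115 − 0) = +0.003478
|∇h| = √(-0.0010000² + 0.003478²) = 0.003619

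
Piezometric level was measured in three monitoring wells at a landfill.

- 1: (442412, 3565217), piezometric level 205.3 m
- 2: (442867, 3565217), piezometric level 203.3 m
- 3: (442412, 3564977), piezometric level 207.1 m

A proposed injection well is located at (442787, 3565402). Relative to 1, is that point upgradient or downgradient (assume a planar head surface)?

downgradient

∂h/∂x = (203.3 − 205.3) / (442867 − 442412) = -0.004396
∂h/∂y = (207.1 − 205.3) / (3564977 − 3565217) = -0.007500
Head at (442787, 3565402) = 205.3 + (-0.004396)·(375) + (-0.007500)·(185) = 202.26 m.
That is lower than the 205.3 m at 1, so the point is downgradient.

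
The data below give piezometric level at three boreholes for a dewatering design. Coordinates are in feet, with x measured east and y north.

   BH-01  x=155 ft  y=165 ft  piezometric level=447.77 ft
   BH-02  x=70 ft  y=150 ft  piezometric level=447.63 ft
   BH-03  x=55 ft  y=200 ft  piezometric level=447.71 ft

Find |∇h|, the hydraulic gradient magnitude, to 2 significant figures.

0.0024

With h = a·x + b·y + c and BH-01 as origin, the differences give:
  (-85)·a + (-15)·b = -0.14
  (-100)·a + 35·b = -0.06
Eliminate b (×35 and ×(-15), subtract): -4475·a = -5.800 → a = ∂h/∂x = +0.001296
Back-substitute: b = ∂h/∂y = +0.001989.
|∇h| = √(0.001296² + 0.001989²) = 0.002374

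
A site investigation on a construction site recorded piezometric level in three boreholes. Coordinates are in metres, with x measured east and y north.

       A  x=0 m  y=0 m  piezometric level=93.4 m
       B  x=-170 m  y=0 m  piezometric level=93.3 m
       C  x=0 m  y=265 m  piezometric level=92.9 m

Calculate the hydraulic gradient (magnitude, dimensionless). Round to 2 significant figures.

0.0020

∂h/∂x = (93.3 − 93.4) / (-170 − 0) = +0.0005882
∂h/∂y = (92.9 − 93.4) / (265 − 0) = -0.001887
|∇h| = √(0.0005882² + -0.001887²) = 0.001977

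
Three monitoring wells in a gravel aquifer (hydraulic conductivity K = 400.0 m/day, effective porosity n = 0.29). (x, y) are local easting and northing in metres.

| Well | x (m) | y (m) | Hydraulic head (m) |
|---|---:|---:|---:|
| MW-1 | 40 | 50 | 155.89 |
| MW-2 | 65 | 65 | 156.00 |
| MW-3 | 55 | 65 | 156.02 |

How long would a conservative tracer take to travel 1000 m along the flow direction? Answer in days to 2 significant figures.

67 days

With h = a·x + b·y + c and MW-1 as origin, the differences give:
  25·a + 15·b = +0.11
  15·a + 15·b = +0.13
Eliminate b (×15 and ×15, subtract): 150·a = -0.300 → a = ∂h/∂x = -0.002000
Back-substitute: b = ∂h/∂y = +0.01067.
|∇h| = √(-0.002000² + 0.01067²) = 0.01086
Seepage velocity v = K·i/n = 400.0 × 0.01086 / 0.29 = 14.98 m/day.
t = 1000 / 14.98 = 66.76 days.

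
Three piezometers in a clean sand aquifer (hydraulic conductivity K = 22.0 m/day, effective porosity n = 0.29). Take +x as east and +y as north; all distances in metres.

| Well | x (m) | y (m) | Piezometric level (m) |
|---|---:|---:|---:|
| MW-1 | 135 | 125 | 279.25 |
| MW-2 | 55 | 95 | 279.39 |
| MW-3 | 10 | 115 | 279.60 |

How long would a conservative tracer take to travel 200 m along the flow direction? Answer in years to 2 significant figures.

Taking MW-1 as reference: MW-2−MW-1 = (-80, -30, +0.14); MW-3−MW-1 = (-125, -10, +0.35).
Solve a·Δx + b·Δy = Δh: det = (-80)·(-10) − (-125)·(-30) = -2950.
∂h/∂x = [(+0.14)·(-10) − (+0.35)·(-30)] / -2950 = -0.003085
∂h/∂y = [(-80)·(+0.35) − (-125)·(+0.14)] / -2950 = +0.003559
|∇h| = √(-0.003085² + 0.003559²) = 0.00471
Seepage velocity v = K·i/n = 22.0 × 0.00471 / 0.29 = 0.3573 m/day.
t = 200 / 0.3573 = 559.8 days = 1.53 years.

1.5 years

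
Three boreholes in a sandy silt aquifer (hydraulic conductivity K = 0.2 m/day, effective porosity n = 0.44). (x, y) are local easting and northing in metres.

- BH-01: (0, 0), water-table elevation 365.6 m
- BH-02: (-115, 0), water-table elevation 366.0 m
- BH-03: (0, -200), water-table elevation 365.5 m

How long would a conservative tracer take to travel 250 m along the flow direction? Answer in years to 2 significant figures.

430 years

∂h/∂x = (366.0 − 365.6) / (-115 − 0) = -0.003478
∂h/∂y = (365.5 − 365.6) / (-200 − 0) = +0.0005000
|∇h| = √(-0.003478² + 0.0005000²) = 0.003514
Seepage velocity v = K·i/n = 0.2 × 0.003514 / 0.44 = 0.001597 m/day.
t = 250 / 0.001597 = 1.565e+05 days = 428 years.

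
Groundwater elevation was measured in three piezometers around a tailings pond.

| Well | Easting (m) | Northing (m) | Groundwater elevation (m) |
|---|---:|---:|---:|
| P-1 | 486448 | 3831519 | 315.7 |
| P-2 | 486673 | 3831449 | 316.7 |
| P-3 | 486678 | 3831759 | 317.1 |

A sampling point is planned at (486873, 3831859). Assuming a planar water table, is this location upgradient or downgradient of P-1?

upgradient

Taking P-1 as reference: P-2−P-1 = (225, -70, +1.0); P-3−P-1 = (230, 240, +1.4).
Determinant of the coordinate differences = 225·240 − 230·(-70) = 70100.
∂h/∂x = [(+1.0)·240 − (+1.4)·(-70)] / 70100 = +0.004822
∂h/∂y = [225·(+1.4) − 230·(+1.0)] / 70100 = +0.001213
Head at (486873, 3831859) = 315.7 + (+0.004822)·(425) + (+0.001213)·(340) = 318.16 m.
That is higher than the 315.7 m at P-1, so the point is upgradient.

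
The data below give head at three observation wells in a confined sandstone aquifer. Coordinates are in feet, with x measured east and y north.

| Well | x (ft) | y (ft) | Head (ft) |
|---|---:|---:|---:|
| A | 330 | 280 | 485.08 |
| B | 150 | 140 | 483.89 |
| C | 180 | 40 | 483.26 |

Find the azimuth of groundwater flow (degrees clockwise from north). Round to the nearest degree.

With h = a·x + b·y + c and A as origin, the differences give:
  (-180)·a + (-140)·b = -1.19
  (-150)·a + (-240)·b = -1.82
Eliminate b (×(-240) and ×(-140), subtract): 22200·a = 30.800 → a = ∂h/∂x = +0.001387
Back-substitute: b = ∂h/∂y = +0.006716.
Flow direction (−∇h) has components (-0.001387 E, -0.006716 N).
Azimuth = atan2(E, N) = atan2(-0.001387, -0.006716) = 191.7° ≈ 192°.

192°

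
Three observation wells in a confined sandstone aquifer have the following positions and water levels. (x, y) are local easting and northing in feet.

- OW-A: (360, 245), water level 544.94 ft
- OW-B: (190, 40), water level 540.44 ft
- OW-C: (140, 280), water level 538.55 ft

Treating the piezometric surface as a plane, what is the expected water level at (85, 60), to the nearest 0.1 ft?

Three-point gradient (reference OW-A): Δ to OW-B = (-170, -205, -4.50), Δ to OW-C = (-220, 35, -6.39).
∂h/∂x = +0.02875, ∂h/∂y = -0.001886 (det = -51050).
h(85, 60) = 544.94 + (+0.02875)·(-275) + (-0.001886)·(-185) = 544.94 -7.905 +0.349 = 537.384 ft.

537.4 ft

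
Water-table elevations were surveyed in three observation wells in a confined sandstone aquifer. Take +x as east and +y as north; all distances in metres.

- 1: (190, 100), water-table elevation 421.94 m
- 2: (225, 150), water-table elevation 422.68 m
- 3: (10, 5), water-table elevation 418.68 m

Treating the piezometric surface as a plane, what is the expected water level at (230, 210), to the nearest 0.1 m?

Differences from 1: to 2 (Δx, Δy, Δh) = (35, 50, +0.74); to 3 = (-180, -95, -3.26).
Solve a·Δx + b·Δy = Δh: det = 35·(-95) − (-180)·50 = 5675.
∂h/∂x = [(+0.74)·(-95) − (-3.26)·50] / 5675 = +0.01633
∂h/∂y = [35·(-3.26) − (-180)·(+0.74)] / 5675 = +0.003366
h(230, 210) = 421.94 + (+0.01633)·(40) + (+0.003366)·(110) = 421.94 +0.653 +0.370 = 422.964 m.

423.0 m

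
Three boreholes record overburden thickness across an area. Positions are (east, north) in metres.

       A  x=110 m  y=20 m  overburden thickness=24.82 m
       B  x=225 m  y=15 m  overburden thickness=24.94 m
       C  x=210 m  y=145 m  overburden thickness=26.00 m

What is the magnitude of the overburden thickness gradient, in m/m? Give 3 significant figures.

0.00843 m/m

Taking A as reference: B−A = (115, -5, +0.12); C−A = (100, 125, +1.18).
Solve a·Δx + b·Δy = Δd: det = 115·125 − 100·(-5) = 14875.
∂d/∂x = [(+0.12)·125 − (+1.18)·(-5)] / 14875 = +0.001405
∂d/∂y = [115·(+1.18) − 100·(+0.12)] / 14875 = +0.008316
|∇f| = √(0.001405² + 0.008316²) = 0.008434 m/m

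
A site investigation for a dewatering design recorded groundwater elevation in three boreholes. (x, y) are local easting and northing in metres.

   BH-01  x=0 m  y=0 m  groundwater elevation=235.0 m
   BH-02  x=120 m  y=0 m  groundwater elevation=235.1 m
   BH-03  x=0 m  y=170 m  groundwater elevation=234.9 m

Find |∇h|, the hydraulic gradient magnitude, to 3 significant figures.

0.00102

∂h/∂x = (235.1 − 235.0) / (120 − 0) = +0.0008333
∂h/∂y = (234.9 − 235.0) / (170 − 0) = -0.0005882
|∇h| = √(0.0008333² + -0.0005882²) = 0.00102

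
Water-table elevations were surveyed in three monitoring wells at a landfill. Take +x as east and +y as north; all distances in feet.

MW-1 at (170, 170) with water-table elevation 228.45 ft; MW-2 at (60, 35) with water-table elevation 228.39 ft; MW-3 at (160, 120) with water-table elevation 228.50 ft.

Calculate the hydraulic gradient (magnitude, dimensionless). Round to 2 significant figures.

With h = a·x + b·y + c and MW-1 as origin, the differences give:
  (-110)·a + (-135)·b = -0.06
  (-10)·a + (-50)·b = +0.05
Eliminate b (×(-50) and ×(-135), subtract): 4150·a = 9.750 → a = ∂h/∂x = +0.002349
Back-substitute: b = ∂h/∂y = -0.001470.
|∇h| = √(0.002349² + -0.001470²) = 0.002771

0.0028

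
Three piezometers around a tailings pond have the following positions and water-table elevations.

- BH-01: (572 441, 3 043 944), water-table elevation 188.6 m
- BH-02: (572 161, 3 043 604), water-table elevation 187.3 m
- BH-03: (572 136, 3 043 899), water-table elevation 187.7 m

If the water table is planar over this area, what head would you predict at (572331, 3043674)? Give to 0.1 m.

With h = a·x + b·y + c and BH-01 as origin, the differences give:
  (-280)·a + (-340)·b = -1.3
  (-305)·a + (-45)·b = -0.9
Eliminate b (×(-45) and ×(-340), subtract): -91100·a = -247.50 → a = ∂h/∂x = +0.002717
Back-substitute: b = ∂h/∂y = +0.001586.
h(572331, 3043674) = 188.6 + (+0.002717)·(-110) + (+0.001586)·(-270) = 188.6 -0.299 -0.428 = 187.873 m.

187.9 m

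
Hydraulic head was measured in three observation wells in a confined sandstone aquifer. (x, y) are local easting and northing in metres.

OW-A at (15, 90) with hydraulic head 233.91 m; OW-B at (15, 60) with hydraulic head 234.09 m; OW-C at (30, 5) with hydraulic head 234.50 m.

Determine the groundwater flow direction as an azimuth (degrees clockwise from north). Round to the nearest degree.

Taking OW-A as reference: OW-B−OW-A = (0, -30, +0.18); OW-C−OW-A = (15, -85, +0.59).
Determinant of the coordinate differences = 0·(-85) − 15·(-30) = 450.
∂h/∂x = [(+0.18)·(-85) − (+0.59)·(-30)] / 450 = +0.005333
∂h/∂y = [0·(+0.59) − 15·(+0.18)] / 450 = -0.006000
Flow direction (−∇h) has components (-0.005333 E, +0.006000 N).
Azimuth = atan2(E, N) = atan2(-0.005333, +0.006000) = 318.4° ≈ 318°.

318°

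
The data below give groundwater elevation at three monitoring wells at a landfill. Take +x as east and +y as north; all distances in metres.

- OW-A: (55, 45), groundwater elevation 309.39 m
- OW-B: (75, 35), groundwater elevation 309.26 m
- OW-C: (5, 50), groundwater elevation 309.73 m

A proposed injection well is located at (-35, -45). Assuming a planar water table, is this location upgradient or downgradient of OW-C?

With h = a·x + b·y + c and OW-A as origin, the differences give:
  20·a + (-10)·b = -0.13
  (-50)·a + 5·b = +0.34
Eliminate b (×5 and ×(-10), subtract): -400·a = 2.750 → a = ∂h/∂x = -0.006875
Back-substitute: b = ∂h/∂y = -0.0007500.
Head at (-35, -45) = 309.39 + (-0.006875)·(-90) + (-0.0007500)·(-90) = 310.08 m.
That is higher than the 309.73 m at OW-C, so the point is upgradient.

upgradient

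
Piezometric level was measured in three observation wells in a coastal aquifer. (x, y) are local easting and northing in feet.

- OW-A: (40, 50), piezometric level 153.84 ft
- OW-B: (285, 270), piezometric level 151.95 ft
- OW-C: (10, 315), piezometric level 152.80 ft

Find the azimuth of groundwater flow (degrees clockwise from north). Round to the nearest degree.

Three-point gradient (reference OW-A): Δ to OW-B = (245, 220, -1.89), Δ to OW-C = (-30, 265, -1.04).
∂h/∂x = -0.003804, ∂h/∂y = -0.004355 (det = 71525).
Flow direction (−∇h) has components (+0.003804 E, +0.004355 N).
Azimuth = atan2(E, N) = atan2(+0.003804, +0.004355) = 41.1° ≈ 041°.

041°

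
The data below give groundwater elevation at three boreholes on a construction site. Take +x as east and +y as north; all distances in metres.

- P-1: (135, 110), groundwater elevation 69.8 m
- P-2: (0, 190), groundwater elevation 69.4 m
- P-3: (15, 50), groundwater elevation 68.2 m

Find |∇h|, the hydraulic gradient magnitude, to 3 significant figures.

Three-point gradient (reference P-1): Δ to P-2 = (-135, 80, -0.4), Δ to P-3 = (-120, -60, -1.6).
∂h/∂x = +0.008588, ∂h/∂y = +0.009492 (det = 17700).
|∇h| = √(0.008588² + 0.009492²) = 0.0128

0.0128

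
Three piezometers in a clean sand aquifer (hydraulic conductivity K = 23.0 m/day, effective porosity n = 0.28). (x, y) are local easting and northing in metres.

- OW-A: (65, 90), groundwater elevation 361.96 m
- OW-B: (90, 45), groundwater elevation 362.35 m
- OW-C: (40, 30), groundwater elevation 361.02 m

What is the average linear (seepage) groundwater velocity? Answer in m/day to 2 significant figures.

Taking OW-A as reference: OW-B−OW-A = (25, -45, +0.39); OW-C−OW-A = (-25, -60, -0.94).
Solve a·Δx + b·Δy = Δh: det = 25·(-60) − (-25)·(-45) = -2625.
∂h/∂x = [(+0.39)·(-60) − (-0.94)·(-45)] / -2625 = +0.02503
∂h/∂y = [25·(-0.94) − (-25)·(+0.39)] / -2625 = +0.005238
|∇h| = √(0.02503² + 0.005238²) = 0.02557
Seepage velocity v = K·i/n = 23.0 × 0.02557 / 0.28 = 2.1 m/day.

2.1 m/day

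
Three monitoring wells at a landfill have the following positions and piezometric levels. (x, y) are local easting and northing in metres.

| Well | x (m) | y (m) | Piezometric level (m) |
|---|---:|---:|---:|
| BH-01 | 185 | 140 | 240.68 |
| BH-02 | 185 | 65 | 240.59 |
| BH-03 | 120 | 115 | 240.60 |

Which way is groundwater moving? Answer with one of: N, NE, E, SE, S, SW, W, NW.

SW

Taking BH-01 as reference: BH-02−BH-01 = (0, -75, -0.09); BH-03−BH-01 = (-65, -25, -0.08).
Solve a·Δx + b·Δy = Δh: det = 0·(-25) − (-65)·(-75) = -4875.
∂h/∂x = [(-0.09)·(-25) − (-0.08)·(-75)] / -4875 = +0.0007692
∂h/∂y = [0·(-0.08) − (-65)·(-0.09)] / -4875 = +0.001200
Flow = −∇h = (-0.0007692 east, -0.001200 north), which points southwest.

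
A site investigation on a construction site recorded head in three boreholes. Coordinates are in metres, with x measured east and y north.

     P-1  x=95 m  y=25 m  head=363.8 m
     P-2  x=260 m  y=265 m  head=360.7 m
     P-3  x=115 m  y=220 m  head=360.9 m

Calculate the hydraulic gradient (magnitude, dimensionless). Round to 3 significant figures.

Taking P-1 as reference: P-2−P-1 = (165, 240, -3.1); P-3−P-1 = (20, 195, -2.9).
Determinant of the coordinate differences = 165·195 − 20·240 = 27375.
∂h/∂x = [(-3.1)·195 − (-2.9)·240] / 27375 = +0.003342
∂h/∂y = [165·(-2.9) − 20·(-3.1)] / 27375 = -0.01521
|∇h| = √(0.003342² + -0.01521²) = 0.01557

0.0156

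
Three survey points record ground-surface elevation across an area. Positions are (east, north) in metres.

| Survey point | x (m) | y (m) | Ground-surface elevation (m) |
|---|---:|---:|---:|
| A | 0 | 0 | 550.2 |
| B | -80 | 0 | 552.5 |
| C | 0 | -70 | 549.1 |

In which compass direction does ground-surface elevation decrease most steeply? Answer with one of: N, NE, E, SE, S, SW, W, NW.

∂z/∂x = (552.5 − 550.2) / (-80 − 0) = -0.02875
∂z/∂y = (549.1 − 550.2) / (-70 − 0) = +0.01571
Steepest decrease is along −∇f = (+0.02875 E, -0.01571 N) → southeast.

SE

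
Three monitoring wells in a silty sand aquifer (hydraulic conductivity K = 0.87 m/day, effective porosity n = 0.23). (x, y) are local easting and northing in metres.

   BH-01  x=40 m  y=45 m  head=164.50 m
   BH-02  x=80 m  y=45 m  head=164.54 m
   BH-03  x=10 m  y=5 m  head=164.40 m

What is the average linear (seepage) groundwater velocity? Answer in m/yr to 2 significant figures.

2.8 m/yr

Three-point gradient (reference BH-01): Δ to BH-02 = (40, 0, +0.04), Δ to BH-03 = (-30, -40, -0.10).
∂h/∂x = +0.0010000, ∂h/∂y = +0.001750 (det = -1600).
|∇h| = √(0.0010000² + 0.001750²) = 0.002016
Seepage velocity v = K·i/n = 0.87 × 0.002016 / 0.23 = 0.007626 m/day = 2.785 m/yr.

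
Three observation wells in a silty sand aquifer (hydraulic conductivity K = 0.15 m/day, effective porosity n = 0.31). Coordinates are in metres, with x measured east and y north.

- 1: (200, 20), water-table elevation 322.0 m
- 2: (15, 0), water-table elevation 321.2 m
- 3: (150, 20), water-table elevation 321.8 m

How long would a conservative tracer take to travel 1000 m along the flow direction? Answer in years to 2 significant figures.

Differences from 1: to 2 (Δx, Δy, Δh) = (-185, -20, -0.8); to 3 = (-50, 0, -0.2).
Determinant of the coordinate differences = (-185)·0 − (-50)·(-20) = -1000.
∂h/∂x = [(-0.8)·0 − (-0.2)·(-20)] / -1000 = +0.004000
∂h/∂y = [(-185)·(-0.2) − (-50)·(-0.8)] / -1000 = +0.003000
|∇h| = √(0.004000² + 0.003000²) = 0.005
Seepage velocity v = K·i/n = 0.15 × 0.005 / 0.31 = 0.002419 m/day.
t = 1000 / 0.002419 = 4.134e+05 days = 1.13e+03 years.

1100 years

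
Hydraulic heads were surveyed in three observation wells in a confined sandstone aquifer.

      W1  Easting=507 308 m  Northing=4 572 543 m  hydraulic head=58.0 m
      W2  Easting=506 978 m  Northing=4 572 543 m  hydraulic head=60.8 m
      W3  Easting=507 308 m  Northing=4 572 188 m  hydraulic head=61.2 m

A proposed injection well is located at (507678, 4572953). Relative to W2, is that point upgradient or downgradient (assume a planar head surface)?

∂h/∂x = (60.8 − 58.0) / (506978 − 507308) = -0.008485
∂h/∂y = (61.2 − 58.0) / (4572188 − 4572543) = -0.009014
Head at (507678, 4572953) = 58.0 + (-0.008485)·(370) + (-0.009014)·(410) = 51.16 m.
That is lower than the 60.8 m at W2, so the point is downgradient.

downgradient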